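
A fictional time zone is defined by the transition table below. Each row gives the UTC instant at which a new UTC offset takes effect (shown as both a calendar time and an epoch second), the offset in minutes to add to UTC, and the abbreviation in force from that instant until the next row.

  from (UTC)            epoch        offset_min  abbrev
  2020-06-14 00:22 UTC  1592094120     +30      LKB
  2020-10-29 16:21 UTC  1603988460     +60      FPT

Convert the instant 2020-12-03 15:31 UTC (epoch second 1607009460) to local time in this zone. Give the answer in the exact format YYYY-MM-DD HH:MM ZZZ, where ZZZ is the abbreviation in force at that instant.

2020-12-03 16:31 FPT

Query: 2020-12-03 15:31 UTC
Rule 2/2 (FPT, +01:00): 2020-10-29 16:21 UTC ≤ query < +∞
15·60 + 31 + 60 = 991 min
991 = 0·1440 + 991; 991 = 16·60 + 31 → 16:31, same day
→ 2020-12-03 16:31 FPT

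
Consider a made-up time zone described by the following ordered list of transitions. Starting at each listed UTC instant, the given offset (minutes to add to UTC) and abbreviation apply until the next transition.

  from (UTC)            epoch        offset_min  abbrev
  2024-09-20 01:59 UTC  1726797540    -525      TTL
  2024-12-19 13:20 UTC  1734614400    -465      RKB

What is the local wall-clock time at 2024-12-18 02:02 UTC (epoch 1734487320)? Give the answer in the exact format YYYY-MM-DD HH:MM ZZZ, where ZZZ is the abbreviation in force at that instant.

Query: 2024-12-18 02:02 UTC
Rule 1/2 (TTL, -08:45): 2024-09-20 01:59 UTC ≤ query < 2024-12-19 13:20 UTC
2·60 + 2 - 525 = -403 min
-403 = -1·1440 + 1037; 1037 = 17·60 + 17 → 17:17, 2024-12-18 - 1 day = 2024-12-17
→ 2024-12-17 17:17 TTL

2024-12-17 17:17 TTL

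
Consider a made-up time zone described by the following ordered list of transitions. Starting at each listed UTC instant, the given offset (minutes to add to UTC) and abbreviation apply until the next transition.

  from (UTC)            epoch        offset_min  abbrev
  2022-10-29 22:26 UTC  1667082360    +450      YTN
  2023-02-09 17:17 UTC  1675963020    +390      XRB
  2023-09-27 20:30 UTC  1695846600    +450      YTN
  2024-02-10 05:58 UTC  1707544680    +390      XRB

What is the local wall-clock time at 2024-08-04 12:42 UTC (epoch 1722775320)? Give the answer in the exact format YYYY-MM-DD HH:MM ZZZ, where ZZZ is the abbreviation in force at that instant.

Query: 2024-08-04 12:42 UTC
Rule 4/4 (XRB, +06:30): 2024-02-10 05:58 UTC ≤ query < +∞
12·60 + 42 + 390 = 1152 min
1152 = 0·1440 + 1152; 1152 = 19·60 + 12 → 19:12, same day
→ 2024-08-04 19:12 XRB

2024-08-04 19:12 XRB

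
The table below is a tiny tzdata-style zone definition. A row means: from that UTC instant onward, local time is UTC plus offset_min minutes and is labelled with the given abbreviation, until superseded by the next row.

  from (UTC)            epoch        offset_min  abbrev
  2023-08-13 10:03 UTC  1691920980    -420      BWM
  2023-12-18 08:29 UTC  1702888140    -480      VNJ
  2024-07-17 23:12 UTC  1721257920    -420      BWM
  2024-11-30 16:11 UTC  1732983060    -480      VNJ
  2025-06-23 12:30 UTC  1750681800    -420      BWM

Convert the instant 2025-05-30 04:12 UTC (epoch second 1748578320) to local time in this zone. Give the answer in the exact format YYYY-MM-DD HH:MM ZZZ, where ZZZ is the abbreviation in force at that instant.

2025-05-29 20:12 VNJ

Query: 2025-05-30 04:12 UTC
Rule 4/5 (VNJ, -08:00): 2024-11-30 16:11 UTC ≤ query < 2025-06-23 12:30 UTC
4·60 + 12 - 480 = -228 min
-228 = -1·1440 + 1212; 1212 = 20·60 + 12 → 20:12, 2025-05-30 - 1 day = 2025-05-29
→ 2025-05-29 20:12 VNJ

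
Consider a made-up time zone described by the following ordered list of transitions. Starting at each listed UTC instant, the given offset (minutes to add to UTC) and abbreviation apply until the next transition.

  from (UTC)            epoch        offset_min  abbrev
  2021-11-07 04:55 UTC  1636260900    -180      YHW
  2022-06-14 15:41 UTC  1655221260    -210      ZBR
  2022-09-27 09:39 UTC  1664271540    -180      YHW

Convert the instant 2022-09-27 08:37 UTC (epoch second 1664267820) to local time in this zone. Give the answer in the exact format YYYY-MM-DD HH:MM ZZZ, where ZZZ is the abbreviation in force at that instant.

Query: 2022-09-27 08:37 UTC
Rule 2/3 (ZBR, -03:30): 2022-06-14 15:41 UTC ≤ query < 2022-09-27 09:39 UTC
8·60 + 37 - 210 = 307 min
307 = 0·1440 + 307; 307 = 5·60 + 7 → 05:07, same day
→ 2022-09-27 05:07 ZBR

2022-09-27 05:07 ZBR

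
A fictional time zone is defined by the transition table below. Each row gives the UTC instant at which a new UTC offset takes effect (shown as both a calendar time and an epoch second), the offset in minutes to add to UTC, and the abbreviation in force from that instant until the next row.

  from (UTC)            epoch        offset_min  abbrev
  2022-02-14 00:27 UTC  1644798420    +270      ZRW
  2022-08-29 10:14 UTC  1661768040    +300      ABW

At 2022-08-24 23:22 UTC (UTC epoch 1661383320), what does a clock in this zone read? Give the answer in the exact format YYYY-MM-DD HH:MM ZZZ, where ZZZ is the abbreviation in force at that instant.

Query: 2022-08-24 23:22 UTC
Rule 1/2 (ZRW, +04:30): 2022-02-14 00:27 UTC ≤ query < 2022-08-29 10:14 UTC
23·60 + 22 + 270 = 1672 min
1672 = 1·1440 + 232; 232 = 3·60 + 52 → 03:52, 2022-08-24 + 1 day = 2022-08-25
→ 2022-08-25 03:52 ZRW

2022-08-25 03:52 ZRW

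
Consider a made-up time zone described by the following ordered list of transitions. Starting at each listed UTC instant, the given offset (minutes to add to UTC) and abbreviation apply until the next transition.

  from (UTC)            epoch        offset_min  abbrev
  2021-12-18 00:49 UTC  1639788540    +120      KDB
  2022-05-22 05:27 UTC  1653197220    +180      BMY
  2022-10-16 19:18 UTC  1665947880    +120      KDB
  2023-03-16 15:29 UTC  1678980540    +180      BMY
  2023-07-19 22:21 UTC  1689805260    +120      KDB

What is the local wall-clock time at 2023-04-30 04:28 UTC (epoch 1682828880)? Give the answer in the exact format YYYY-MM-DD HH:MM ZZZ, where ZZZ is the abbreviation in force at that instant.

Query: 2023-04-30 04:28 UTC
Rule 4/5 (BMY, +03:00): 2023-03-16 15:29 UTC ≤ query < 2023-07-19 22:21 UTC
4·60 + 28 + 180 = 448 min
448 = 0·1440 + 448; 448 = 7·60 + 28 → 07:28, same day
→ 2023-04-30 07:28 BMY

2023-04-30 07:28 BMY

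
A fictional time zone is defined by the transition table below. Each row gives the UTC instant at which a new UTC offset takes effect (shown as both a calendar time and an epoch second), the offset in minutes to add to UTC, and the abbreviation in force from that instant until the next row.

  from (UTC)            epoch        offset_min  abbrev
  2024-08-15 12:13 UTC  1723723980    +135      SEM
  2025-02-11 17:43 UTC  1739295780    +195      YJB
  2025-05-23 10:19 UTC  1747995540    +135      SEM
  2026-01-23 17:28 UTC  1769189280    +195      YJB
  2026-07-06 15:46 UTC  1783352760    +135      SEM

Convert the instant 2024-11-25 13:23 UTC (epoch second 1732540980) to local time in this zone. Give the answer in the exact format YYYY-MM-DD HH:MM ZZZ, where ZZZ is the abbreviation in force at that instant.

2024-11-25 15:38 SEM

Query: 2024-11-25 13:23 UTC
Rule 1/5 (SEM, +02:15): 2024-08-15 12:13 UTC ≤ query < 2025-02-11 17:43 UTC
13·60 + 23 + 135 = 938 min
938 = 0·1440 + 938; 938 = 15·60 + 38 → 15:38, same day
→ 2024-11-25 15:38 SEM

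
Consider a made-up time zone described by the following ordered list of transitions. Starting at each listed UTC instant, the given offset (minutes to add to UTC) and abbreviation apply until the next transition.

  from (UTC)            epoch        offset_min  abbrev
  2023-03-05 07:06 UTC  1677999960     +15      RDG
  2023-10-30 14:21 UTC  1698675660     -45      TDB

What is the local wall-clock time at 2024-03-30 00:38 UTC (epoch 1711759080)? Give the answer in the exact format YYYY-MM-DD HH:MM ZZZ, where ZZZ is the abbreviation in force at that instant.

2024-03-29 23:53 TDB

Query: 2024-03-30 00:38 UTC
Rule 2/2 (TDB, -00:45): 2023-10-30 14:21 UTC ≤ query < +∞
0·60 + 38 - 45 = -7 min
-7 = -1·1440 + 1433; 1433 = 23·60 + 53 → 23:53, 2024-03-30 - 1 day = 2024-03-29
→ 2024-03-29 23:53 TDB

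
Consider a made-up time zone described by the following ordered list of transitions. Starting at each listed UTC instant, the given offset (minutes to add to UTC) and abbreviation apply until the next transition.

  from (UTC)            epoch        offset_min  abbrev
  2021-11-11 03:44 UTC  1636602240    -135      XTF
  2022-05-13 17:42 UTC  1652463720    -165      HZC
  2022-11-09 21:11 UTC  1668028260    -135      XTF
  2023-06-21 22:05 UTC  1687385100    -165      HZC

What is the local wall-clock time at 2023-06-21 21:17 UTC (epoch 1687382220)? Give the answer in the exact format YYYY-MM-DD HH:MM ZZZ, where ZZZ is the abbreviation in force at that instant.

2023-06-21 19:02 XTF

Query: 2023-06-21 21:17 UTC
Rule 3/4 (XTF, -02:15): 2022-11-09 21:11 UTC ≤ query < 2023-06-21 22:05 UTC
21·60 + 17 - 135 = 1142 min
1142 = 0·1440 + 1142; 1142 = 19·60 + 2 → 19:02, same day
→ 2023-06-21 19:02 XTF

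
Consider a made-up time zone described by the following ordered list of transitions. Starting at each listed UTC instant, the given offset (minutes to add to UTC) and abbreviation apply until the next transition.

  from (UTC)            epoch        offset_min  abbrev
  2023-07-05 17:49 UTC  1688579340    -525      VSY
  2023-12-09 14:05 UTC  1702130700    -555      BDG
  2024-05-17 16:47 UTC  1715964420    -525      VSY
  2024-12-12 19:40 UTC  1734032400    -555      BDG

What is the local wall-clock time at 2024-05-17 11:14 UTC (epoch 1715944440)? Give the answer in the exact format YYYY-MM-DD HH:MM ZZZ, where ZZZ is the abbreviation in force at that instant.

2024-05-17 01:59 BDG

Query: 2024-05-17 11:14 UTC
Rule 2/4 (BDG, -09:15): 2023-12-09 14:05 UTC ≤ query < 2024-05-17 16:47 UTC
11·60 + 14 - 555 = 119 min
119 = 0·1440 + 119; 119 = 1·60 + 59 → 01:59, same day
→ 2024-05-17 01:59 BDG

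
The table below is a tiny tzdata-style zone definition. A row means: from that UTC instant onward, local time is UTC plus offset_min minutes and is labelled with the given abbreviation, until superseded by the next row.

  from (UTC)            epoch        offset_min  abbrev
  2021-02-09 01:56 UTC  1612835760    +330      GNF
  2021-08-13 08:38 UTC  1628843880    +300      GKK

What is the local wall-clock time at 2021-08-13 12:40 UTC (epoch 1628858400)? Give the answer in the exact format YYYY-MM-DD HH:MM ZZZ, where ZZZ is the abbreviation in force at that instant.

2021-08-13 17:40 GKK

Query: 2021-08-13 12:40 UTC
Rule 2/2 (GKK, +05:00): 2021-08-13 08:38 UTC ≤ query < +∞
12·60 + 40 + 300 = 1060 min
1060 = 0·1440 + 1060; 1060 = 17·60 + 40 → 17:40, same day
→ 2021-08-13 17:40 GKK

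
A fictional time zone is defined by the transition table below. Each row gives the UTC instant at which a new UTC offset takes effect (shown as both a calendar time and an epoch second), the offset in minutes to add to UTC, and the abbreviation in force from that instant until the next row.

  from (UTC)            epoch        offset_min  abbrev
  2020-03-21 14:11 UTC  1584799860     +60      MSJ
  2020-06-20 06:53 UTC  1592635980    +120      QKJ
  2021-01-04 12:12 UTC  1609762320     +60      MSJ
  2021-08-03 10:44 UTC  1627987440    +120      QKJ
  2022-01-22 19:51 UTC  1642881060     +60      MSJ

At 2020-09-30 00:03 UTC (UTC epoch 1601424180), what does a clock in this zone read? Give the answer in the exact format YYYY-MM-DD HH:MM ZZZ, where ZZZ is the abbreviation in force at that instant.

2020-09-30 02:03 QKJ

Query: 2020-09-30 00:03 UTC
Rule 2/5 (QKJ, +02:00): 2020-06-20 06:53 UTC ≤ query < 2021-01-04 12:12 UTC
0·60 + 3 + 120 = 123 min
123 = 0·1440 + 123; 123 = 2·60 + 3 → 02:03, same day
→ 2020-09-30 02:03 QKJ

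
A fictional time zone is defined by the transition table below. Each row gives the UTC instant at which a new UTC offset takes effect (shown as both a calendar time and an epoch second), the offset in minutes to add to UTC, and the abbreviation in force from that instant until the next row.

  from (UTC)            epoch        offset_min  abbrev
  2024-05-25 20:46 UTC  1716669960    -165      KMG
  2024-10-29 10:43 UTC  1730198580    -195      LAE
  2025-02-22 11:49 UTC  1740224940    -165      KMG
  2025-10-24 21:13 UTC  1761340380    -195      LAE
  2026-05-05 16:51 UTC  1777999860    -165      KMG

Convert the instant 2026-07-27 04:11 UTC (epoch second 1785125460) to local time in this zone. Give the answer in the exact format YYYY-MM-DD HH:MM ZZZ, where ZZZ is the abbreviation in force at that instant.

2026-07-27 01:26 KMG

Query: 2026-07-27 04:11 UTC
Rule 5/5 (KMG, -02:45): 2026-05-05 16:51 UTC ≤ query < +∞
4·60 + 11 - 165 = 86 min
86 = 0·1440 + 86; 86 = 1·60 + 26 → 01:26, same day
→ 2026-07-27 01:26 KMG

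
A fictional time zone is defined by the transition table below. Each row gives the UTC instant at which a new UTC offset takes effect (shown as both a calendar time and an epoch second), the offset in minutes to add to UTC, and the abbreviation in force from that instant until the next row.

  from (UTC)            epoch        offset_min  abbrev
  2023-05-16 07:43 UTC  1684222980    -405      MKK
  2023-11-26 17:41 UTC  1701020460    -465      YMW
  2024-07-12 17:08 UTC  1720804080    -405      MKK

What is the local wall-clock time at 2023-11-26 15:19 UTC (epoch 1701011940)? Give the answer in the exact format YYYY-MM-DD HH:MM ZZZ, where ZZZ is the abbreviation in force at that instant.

Query: 2023-11-26 15:19 UTC
Rule 1/3 (MKK, -06:45): 2023-05-16 07:43 UTC ≤ query < 2023-11-26 17:41 UTC
15·60 + 19 - 405 = 514 min
514 = 0·1440 + 514; 514 = 8·60 + 34 → 08:34, same day
→ 2023-11-26 08:34 MKK

2023-11-26 08:34 MKK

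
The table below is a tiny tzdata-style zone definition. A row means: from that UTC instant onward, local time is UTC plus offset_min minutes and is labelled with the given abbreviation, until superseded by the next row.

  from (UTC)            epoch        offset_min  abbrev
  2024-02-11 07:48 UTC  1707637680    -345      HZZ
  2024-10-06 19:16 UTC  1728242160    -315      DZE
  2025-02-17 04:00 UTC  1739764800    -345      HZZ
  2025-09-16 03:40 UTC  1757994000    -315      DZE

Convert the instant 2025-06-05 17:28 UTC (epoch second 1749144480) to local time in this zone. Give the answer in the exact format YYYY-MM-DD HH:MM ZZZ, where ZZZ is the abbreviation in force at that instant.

Query: 2025-06-05 17:28 UTC
Rule 3/4 (HZZ, -05:45): 2025-02-17 04:00 UTC ≤ query < 2025-09-16 03:40 UTC
17·60 + 28 - 345 = 703 min
703 = 0·1440 + 703; 703 = 11·60 + 43 → 11:43, same day
→ 2025-06-05 11:43 HZZ

2025-06-05 11:43 HZZ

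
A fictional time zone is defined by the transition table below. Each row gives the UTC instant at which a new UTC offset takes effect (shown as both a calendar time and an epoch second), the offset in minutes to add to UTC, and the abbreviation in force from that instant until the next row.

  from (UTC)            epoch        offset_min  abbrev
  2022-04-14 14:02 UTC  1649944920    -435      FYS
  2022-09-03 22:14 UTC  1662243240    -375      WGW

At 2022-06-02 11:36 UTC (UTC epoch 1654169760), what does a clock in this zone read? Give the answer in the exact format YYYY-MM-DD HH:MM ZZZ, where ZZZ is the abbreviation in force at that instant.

Query: 2022-06-02 11:36 UTC
Rule 1/2 (FYS, -07:15): 2022-04-14 14:02 UTC ≤ query < 2022-09-03 22:14 UTC
11·60 + 36 - 435 = 261 min
261 = 0·1440 + 261; 261 = 4·60 + 21 → 04:21, same day
→ 2022-06-02 04:21 FYS

2022-06-02 04:21 FYS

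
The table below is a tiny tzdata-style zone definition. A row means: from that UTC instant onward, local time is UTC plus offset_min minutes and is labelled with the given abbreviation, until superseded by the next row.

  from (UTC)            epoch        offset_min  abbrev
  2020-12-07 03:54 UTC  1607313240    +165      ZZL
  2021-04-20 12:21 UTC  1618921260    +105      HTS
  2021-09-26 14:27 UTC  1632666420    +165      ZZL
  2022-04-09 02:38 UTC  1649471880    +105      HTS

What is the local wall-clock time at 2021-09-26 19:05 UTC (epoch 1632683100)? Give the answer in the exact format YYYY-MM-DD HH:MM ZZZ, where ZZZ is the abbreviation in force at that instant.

Query: 2021-09-26 19:05 UTC
Rule 3/4 (ZZL, +02:45): 2021-09-26 14:27 UTC ≤ query < 2022-04-09 02:38 UTC
19·60 + 5 + 165 = 1310 min
1310 = 0·1440 + 1310; 1310 = 21·60 + 50 → 21:50, same day
→ 2021-09-26 21:50 ZZL

2021-09-26 21:50 ZZL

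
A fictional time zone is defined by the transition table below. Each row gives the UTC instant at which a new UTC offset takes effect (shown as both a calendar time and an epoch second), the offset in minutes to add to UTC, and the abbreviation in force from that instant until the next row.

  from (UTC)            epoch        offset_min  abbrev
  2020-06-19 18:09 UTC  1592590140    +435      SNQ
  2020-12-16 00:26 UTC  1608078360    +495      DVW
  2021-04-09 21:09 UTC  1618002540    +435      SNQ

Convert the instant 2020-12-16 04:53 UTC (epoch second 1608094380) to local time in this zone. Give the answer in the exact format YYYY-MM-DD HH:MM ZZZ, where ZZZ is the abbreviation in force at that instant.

Query: 2020-12-16 04:53 UTC
Rule 2/3 (DVW, +08:15): 2020-12-16 00:26 UTC ≤ query < 2021-04-09 21:09 UTC
4·60 + 53 + 495 = 788 min
788 = 0·1440 + 788; 788 = 13·60 + 8 → 13:08, same day
→ 2020-12-16 13:08 DVW

2020-12-16 13:08 DVW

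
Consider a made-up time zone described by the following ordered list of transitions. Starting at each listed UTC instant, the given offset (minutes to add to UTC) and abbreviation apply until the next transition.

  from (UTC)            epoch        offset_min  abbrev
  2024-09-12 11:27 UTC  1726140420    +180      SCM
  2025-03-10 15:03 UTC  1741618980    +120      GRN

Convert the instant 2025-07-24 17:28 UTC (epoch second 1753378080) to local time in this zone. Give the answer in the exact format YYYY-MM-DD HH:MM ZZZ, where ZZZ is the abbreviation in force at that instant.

2025-07-24 19:28 GRN

Query: 2025-07-24 17:28 UTC
Rule 2/2 (GRN, +02:00): 2025-03-10 15:03 UTC ≤ query < +∞
17·60 + 28 + 120 = 1168 min
1168 = 0·1440 + 1168; 1168 = 19·60 + 28 → 19:28, same day
→ 2025-07-24 19:28 GRN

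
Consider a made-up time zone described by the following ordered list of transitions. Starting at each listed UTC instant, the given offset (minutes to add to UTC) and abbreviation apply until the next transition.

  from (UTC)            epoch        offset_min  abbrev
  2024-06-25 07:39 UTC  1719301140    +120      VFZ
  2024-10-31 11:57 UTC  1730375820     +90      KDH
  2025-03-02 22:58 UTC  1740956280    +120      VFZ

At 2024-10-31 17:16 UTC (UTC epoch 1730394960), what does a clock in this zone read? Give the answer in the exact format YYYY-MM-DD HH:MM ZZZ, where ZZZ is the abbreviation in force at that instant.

2024-10-31 18:46 KDH

Query: 2024-10-31 17:16 UTC
Rule 2/3 (KDH, +01:30): 2024-10-31 11:57 UTC ≤ query < 2025-03-02 22:58 UTC
17·60 + 16 + 90 = 1126 min
1126 = 0·1440 + 1126; 1126 = 18·60 + 46 → 18:46, same day
→ 2024-10-31 18:46 KDH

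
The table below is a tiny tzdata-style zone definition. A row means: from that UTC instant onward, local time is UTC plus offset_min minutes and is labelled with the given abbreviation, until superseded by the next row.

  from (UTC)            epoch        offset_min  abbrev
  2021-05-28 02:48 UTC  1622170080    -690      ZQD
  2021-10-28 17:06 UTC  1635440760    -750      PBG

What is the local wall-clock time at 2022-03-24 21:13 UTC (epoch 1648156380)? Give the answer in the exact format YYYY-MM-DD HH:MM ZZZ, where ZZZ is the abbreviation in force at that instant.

Query: 2022-03-24 21:13 UTC
Rule 2/2 (PBG, -12:30): 2021-10-28 17:06 UTC ≤ query < +∞
21·60 + 13 - 750 = 523 min
523 = 0·1440 + 523; 523 = 8·60 + 43 → 08:43, same day
→ 2022-03-24 08:43 PBG

2022-03-24 08:43 PBG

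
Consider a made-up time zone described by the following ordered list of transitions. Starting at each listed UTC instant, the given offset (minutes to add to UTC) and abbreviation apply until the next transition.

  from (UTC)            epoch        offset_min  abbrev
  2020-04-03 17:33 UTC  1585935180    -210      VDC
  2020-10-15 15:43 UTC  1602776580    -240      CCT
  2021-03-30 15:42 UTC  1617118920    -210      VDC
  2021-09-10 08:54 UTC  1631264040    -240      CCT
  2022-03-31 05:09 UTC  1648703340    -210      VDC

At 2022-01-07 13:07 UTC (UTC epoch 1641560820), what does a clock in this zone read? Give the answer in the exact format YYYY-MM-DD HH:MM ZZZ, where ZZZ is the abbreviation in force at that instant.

Query: 2022-01-07 13:07 UTC
Rule 4/5 (CCT, -04:00): 2021-09-10 08:54 UTC ≤ query < 2022-03-31 05:09 UTC
13·60 + 7 - 240 = 547 min
547 = 0·1440 + 547; 547 = 9·60 + 7 → 09:07, same day
→ 2022-01-07 09:07 CCT

2022-01-07 09:07 CCT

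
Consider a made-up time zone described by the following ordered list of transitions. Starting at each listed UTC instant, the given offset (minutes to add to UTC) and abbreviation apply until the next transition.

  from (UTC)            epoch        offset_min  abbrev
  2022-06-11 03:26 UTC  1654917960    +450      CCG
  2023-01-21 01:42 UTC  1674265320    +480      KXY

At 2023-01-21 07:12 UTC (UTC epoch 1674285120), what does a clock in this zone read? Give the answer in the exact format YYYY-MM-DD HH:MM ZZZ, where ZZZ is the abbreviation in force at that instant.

2023-01-21 15:12 KXY

Query: 2023-01-21 07:12 UTC
Rule 2/2 (KXY, +08:00): 2023-01-21 01:42 UTC ≤ query < +∞
7·60 + 12 + 480 = 912 min
912 = 0·1440 + 912; 912 = 15·60 + 12 → 15:12, same day
→ 2023-01-21 15:12 KXY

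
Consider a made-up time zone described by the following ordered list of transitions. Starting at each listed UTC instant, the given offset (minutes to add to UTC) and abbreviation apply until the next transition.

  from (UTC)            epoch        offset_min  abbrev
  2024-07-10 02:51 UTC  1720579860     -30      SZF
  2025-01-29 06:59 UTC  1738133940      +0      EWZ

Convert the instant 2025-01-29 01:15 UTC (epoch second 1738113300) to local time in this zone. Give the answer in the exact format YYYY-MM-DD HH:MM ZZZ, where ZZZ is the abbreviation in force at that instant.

2025-01-29 00:45 SZF

Query: 2025-01-29 01:15 UTC
Rule 1/2 (SZF, -00:30): 2024-07-10 02:51 UTC ≤ query < 2025-01-29 06:59 UTC
1·60 + 15 - 30 = 45 min
45 = 0·1440 + 45; 45 = 0·60 + 45 → 00:45, same day
→ 2025-01-29 00:45 SZF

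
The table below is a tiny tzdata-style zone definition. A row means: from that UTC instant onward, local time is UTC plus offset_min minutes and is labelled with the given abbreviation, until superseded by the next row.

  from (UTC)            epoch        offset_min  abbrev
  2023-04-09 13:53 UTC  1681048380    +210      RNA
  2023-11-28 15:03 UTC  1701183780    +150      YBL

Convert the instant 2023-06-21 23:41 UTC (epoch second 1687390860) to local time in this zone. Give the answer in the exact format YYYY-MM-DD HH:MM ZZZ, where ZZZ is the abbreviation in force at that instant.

2023-06-22 03:11 RNA

Query: 2023-06-21 23:41 UTC
Rule 1/2 (RNA, +03:30): 2023-04-09 13:53 UTC ≤ query < 2023-11-28 15:03 UTC
23·60 + 41 + 210 = 1631 min
1631 = 1·1440 + 191; 191 = 3·60 + 11 → 03:11, 2023-06-21 + 1 day = 2023-06-22
→ 2023-06-22 03:11 RNA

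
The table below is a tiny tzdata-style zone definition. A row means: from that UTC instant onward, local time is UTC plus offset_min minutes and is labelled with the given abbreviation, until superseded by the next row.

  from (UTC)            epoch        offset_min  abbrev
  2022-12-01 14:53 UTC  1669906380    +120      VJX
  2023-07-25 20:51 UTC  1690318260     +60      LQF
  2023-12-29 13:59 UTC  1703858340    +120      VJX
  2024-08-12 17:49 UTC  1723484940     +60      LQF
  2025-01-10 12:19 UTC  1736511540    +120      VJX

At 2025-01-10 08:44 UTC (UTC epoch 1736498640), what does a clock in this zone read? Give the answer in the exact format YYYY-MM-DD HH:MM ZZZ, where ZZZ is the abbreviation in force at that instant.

2025-01-10 09:44 LQF

Query: 2025-01-10 08:44 UTC
Rule 4/5 (LQF, +01:00): 2024-08-12 17:49 UTC ≤ query < 2025-01-10 12:19 UTC
8·60 + 44 + 60 = 584 min
584 = 0·1440 + 584; 584 = 9·60 + 44 → 09:44, same day
→ 2025-01-10 09:44 LQF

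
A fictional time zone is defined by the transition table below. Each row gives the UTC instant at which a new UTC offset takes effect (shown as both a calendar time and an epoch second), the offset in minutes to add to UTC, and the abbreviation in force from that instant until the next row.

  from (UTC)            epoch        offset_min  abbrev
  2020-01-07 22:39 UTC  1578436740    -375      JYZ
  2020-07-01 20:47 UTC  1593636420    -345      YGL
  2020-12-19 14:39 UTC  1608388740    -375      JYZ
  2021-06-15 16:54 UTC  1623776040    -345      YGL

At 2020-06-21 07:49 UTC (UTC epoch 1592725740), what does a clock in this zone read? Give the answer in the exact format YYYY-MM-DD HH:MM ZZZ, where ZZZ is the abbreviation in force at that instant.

2020-06-21 01:34 JYZ

Query: 2020-06-21 07:49 UTC
Rule 1/4 (JYZ, -06:15): 2020-01-07 22:39 UTC ≤ query < 2020-07-01 20:47 UTC
7·60 + 49 - 375 = 94 min
94 = 0·1440 + 94; 94 = 1·60 + 34 → 01:34, same day
→ 2020-06-21 01:34 JYZ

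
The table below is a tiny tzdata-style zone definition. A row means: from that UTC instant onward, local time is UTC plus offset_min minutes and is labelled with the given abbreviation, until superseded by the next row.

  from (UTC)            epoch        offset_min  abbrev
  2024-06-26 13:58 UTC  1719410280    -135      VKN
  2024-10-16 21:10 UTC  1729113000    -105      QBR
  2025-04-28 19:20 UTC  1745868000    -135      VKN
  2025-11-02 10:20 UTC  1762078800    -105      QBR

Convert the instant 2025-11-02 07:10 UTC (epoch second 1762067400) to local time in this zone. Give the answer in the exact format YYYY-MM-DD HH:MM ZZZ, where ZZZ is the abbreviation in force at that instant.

2025-11-02 04:55 VKN

Query: 2025-11-02 07:10 UTC
Rule 3/4 (VKN, -02:15): 2025-04-28 19:20 UTC ≤ query < 2025-11-02 10:20 UTC
7·60 + 10 - 135 = 295 min
295 = 0·1440 + 295; 295 = 4·60 + 55 → 04:55, same day
→ 2025-11-02 04:55 VKN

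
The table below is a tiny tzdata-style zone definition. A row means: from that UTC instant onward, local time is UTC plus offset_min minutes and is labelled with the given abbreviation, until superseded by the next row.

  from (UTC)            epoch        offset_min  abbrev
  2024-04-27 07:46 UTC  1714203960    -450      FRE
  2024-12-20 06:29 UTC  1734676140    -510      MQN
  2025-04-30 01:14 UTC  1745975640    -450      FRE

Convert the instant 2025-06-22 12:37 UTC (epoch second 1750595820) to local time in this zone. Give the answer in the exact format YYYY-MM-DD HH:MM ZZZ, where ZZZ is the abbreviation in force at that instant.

Query: 2025-06-22 12:37 UTC
Rule 3/3 (FRE, -07:30): 2025-04-30 01:14 UTC ≤ query < +∞
12·60 + 37 - 450 = 307 min
307 = 0·1440 + 307; 307 = 5·60 + 7 → 05:07, same day
→ 2025-06-22 05:07 FRE

2025-06-22 05:07 FRE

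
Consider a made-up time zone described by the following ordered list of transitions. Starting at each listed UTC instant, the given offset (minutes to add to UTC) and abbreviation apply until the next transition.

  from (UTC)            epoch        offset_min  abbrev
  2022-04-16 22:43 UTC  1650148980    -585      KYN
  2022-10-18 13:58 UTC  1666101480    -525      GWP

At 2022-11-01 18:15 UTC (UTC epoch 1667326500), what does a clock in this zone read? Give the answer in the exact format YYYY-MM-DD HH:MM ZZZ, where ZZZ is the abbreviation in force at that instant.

2022-11-01 09:30 GWP

Query: 2022-11-01 18:15 UTC
Rule 2/2 (GWP, -08:45): 2022-10-18 13:58 UTC ≤ query < +∞
18·60 + 15 - 525 = 570 min
570 = 0·1440 + 570; 570 = 9·60 + 30 → 09:30, same day
→ 2022-11-01 09:30 GWP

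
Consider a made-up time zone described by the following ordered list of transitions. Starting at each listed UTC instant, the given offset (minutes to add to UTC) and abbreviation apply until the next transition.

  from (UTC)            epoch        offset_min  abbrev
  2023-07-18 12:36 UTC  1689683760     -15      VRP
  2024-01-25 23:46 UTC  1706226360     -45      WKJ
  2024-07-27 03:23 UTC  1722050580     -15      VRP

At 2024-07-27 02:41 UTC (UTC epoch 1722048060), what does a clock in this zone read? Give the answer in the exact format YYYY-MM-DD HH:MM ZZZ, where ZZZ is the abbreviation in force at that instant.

2024-07-27 01:56 WKJ

Query: 2024-07-27 02:41 UTC
Rule 2/3 (WKJ, -00:45): 2024-01-25 23:46 UTC ≤ query < 2024-07-27 03:23 UTC
2·60 + 41 - 45 = 116 min
116 = 0·1440 + 116; 116 = 1·60 + 56 → 01:56, same day
→ 2024-07-27 01:56 WKJ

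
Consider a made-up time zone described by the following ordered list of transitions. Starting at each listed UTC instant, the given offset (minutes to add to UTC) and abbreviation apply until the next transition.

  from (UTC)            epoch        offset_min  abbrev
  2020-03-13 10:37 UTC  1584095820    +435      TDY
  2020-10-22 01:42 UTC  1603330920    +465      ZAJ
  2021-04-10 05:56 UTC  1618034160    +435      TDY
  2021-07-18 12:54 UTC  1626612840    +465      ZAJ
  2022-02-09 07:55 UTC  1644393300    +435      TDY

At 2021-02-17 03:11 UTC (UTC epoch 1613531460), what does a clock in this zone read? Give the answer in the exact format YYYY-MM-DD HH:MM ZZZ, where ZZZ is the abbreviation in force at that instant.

2021-02-17 10:56 ZAJ

Query: 2021-02-17 03:11 UTC
Rule 2/5 (ZAJ, +07:45): 2020-10-22 01:42 UTC ≤ query < 2021-04-10 05:56 UTC
3·60 + 11 + 465 = 656 min
656 = 0·1440 + 656; 656 = 10·60 + 56 → 10:56, same day
→ 2021-02-17 10:56 ZAJ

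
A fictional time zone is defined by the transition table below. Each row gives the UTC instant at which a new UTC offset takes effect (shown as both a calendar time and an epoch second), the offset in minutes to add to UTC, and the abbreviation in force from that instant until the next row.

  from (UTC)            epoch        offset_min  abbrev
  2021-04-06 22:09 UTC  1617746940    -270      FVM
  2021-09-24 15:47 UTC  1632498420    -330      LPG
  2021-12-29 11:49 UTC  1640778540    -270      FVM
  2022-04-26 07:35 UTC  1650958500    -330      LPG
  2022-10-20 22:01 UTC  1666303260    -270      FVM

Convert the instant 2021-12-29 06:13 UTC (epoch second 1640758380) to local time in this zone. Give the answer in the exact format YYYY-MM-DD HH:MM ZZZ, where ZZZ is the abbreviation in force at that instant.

2021-12-29 00:43 LPG

Query: 2021-12-29 06:13 UTC
Rule 2/5 (LPG, -05:30): 2021-09-24 15:47 UTC ≤ query < 2021-12-29 11:49 UTC
6·60 + 13 - 330 = 43 min
43 = 0·1440 + 43; 43 = 0·60 + 43 → 00:43, same day
→ 2021-12-29 00:43 LPG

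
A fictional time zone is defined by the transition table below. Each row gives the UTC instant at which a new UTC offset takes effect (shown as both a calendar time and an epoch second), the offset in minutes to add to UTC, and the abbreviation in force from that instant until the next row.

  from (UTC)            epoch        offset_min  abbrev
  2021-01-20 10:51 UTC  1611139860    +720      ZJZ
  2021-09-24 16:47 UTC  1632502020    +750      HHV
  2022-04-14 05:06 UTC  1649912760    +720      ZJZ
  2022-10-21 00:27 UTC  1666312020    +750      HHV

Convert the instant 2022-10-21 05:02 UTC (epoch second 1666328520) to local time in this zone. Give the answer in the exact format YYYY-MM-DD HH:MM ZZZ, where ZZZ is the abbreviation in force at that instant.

2022-10-21 17:32 HHV

Query: 2022-10-21 05:02 UTC
Rule 4/4 (HHV, +12:30): 2022-10-21 00:27 UTC ≤ query < +∞
5·60 + 2 + 750 = 1052 min
1052 = 0·1440 + 1052; 1052 = 17·60 + 32 → 17:32, same day
→ 2022-10-21 17:32 HHV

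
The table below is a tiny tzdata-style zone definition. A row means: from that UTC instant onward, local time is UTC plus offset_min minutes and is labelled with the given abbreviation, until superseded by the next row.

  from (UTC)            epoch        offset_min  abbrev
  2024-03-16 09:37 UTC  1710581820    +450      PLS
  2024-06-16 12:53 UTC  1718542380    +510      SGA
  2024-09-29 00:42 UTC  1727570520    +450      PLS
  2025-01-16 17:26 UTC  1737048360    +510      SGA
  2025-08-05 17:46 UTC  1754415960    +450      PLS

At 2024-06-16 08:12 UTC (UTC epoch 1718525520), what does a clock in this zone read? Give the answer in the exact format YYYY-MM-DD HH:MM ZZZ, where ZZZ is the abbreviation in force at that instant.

Query: 2024-06-16 08:12 UTC
Rule 1/5 (PLS, +07:30): 2024-03-16 09:37 UTC ≤ query < 2024-06-16 12:53 UTC
8·60 + 12 + 450 = 942 min
942 = 0·1440 + 942; 942 = 15·60 + 42 → 15:42, same day
→ 2024-06-16 15:42 PLS

2024-06-16 15:42 PLS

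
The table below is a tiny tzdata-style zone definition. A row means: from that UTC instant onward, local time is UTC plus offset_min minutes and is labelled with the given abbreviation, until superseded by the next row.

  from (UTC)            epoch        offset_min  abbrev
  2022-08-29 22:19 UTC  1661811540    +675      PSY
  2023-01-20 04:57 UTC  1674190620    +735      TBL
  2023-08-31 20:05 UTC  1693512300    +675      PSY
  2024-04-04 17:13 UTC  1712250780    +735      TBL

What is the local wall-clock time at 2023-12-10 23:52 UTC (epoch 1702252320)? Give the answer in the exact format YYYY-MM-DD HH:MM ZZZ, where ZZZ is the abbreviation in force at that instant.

2023-12-11 11:07 PSY

Query: 2023-12-10 23:52 UTC
Rule 3/4 (PSY, +11:15): 2023-08-31 20:05 UTC ≤ query < 2024-04-04 17:13 UTC
23·60 + 52 + 675 = 2107 min
2107 = 1·1440 + 667; 667 = 11·60 + 7 → 11:07, 2023-12-10 + 1 day = 2023-12-11
→ 2023-12-11 11:07 PSY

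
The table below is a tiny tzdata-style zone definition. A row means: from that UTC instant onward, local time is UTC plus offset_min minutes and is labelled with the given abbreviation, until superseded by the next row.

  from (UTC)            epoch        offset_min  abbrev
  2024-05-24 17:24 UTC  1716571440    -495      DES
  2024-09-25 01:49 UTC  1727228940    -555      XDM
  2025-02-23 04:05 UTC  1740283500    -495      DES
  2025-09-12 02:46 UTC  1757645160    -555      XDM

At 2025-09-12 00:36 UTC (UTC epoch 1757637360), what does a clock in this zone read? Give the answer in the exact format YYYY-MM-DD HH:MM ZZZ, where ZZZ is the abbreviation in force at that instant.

2025-09-11 16:21 DES

Query: 2025-09-12 00:36 UTC
Rule 3/4 (DES, -08:15): 2025-02-23 04:05 UTC ≤ query < 2025-09-12 02:46 UTC
0·60 + 36 - 495 = -459 min
-459 = -1·1440 + 981; 981 = 16·60 + 21 → 16:21, 2025-09-12 - 1 day = 2025-09-11
→ 2025-09-11 16:21 DES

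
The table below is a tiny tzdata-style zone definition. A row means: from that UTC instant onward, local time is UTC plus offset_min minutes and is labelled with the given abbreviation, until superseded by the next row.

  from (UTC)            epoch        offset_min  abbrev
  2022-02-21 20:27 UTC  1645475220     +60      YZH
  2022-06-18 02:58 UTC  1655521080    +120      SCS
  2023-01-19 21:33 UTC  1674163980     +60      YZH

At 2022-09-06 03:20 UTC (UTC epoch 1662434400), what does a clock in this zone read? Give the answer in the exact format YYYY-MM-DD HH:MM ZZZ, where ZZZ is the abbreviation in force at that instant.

Query: 2022-09-06 03:20 UTC
Rule 2/3 (SCS, +02:00): 2022-06-18 02:58 UTC ≤ query < 2023-01-19 21:33 UTC
3·60 + 20 + 120 = 320 min
320 = 0·1440 + 320; 320 = 5·60 + 20 → 05:20, same day
→ 2022-09-06 05:20 SCS

2022-09-06 05:20 SCS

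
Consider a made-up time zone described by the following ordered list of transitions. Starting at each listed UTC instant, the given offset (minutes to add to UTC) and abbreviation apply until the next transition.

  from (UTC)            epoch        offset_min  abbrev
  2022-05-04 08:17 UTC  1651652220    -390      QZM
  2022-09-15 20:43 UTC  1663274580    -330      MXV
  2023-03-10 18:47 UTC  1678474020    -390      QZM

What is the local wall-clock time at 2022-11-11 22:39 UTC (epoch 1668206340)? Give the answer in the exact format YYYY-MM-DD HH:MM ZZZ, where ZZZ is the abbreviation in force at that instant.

2022-11-11 17:09 MXV

Query: 2022-11-11 22:39 UTC
Rule 2/3 (MXV, -05:30): 2022-09-15 20:43 UTC ≤ query < 2023-03-10 18:47 UTC
22·60 + 39 - 330 = 1029 min
1029 = 0·1440 + 1029; 1029 = 17·60 + 9 → 17:09, same day
→ 2022-11-11 17:09 MXV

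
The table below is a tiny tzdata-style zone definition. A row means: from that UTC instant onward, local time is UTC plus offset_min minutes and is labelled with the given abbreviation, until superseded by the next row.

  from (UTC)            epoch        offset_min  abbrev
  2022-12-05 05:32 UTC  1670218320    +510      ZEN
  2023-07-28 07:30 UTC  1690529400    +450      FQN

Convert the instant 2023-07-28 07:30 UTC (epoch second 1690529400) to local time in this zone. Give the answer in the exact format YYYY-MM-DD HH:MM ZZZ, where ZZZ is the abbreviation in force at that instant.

2023-07-28 15:00 FQN

Query: 2023-07-28 07:30 UTC
Rule 2/2 (FQN, +07:30): 2023-07-28 07:30 UTC ≤ query < +∞
7·60 + 30 + 450 = 900 min
900 = 0·1440 + 900; 900 = 15·60 + 0 → 15:00, same day
→ 2023-07-28 15:00 FQN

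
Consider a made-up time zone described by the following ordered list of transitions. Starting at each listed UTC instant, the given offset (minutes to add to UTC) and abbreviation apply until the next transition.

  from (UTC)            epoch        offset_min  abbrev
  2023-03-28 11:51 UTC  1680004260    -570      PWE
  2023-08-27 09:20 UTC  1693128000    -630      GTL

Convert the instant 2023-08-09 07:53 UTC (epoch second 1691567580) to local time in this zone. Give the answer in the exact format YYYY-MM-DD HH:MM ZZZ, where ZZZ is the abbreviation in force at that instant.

2023-08-08 22:23 PWE

Query: 2023-08-09 07:53 UTC
Rule 1/2 (PWE, -09:30): 2023-03-28 11:51 UTC ≤ query < 2023-08-27 09:20 UTC
7·60 + 53 - 570 = -97 min
-97 = -1·1440 + 1343; 1343 = 22·60 + 23 → 22:23, 2023-08-09 - 1 day = 2023-08-08
→ 2023-08-08 22:23 PWE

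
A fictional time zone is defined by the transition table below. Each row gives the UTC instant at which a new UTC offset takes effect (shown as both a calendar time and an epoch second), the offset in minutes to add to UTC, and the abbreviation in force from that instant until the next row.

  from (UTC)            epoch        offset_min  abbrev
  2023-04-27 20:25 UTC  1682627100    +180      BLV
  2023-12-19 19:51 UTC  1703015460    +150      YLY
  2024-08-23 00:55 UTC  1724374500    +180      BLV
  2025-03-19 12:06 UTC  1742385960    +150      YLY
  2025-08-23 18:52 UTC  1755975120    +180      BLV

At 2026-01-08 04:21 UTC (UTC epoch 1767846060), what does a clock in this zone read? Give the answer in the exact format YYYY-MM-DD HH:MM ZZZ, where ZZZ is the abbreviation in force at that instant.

Query: 2026-01-08 04:21 UTC
Rule 5/5 (BLV, +03:00): 2025-08-23 18:52 UTC ≤ query < +∞
4·60 + 21 + 180 = 441 min
441 = 0·1440 + 441; 441 = 7·60 + 21 → 07:21, same day
→ 2026-01-08 07:21 BLV

2026-01-08 07:21 BLV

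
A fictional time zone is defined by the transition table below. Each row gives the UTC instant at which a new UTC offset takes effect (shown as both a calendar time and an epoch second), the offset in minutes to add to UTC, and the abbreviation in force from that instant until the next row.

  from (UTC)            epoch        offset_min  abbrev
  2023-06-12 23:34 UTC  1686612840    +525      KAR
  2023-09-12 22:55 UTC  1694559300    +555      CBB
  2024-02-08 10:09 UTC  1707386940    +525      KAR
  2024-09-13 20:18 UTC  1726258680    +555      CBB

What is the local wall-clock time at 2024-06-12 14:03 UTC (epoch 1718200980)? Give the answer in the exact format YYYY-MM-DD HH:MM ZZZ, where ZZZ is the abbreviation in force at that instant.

Query: 2024-06-12 14:03 UTC
Rule 3/4 (KAR, +08:45): 2024-02-08 10:09 UTC ≤ query < 2024-09-13 20:18 UTC
14·60 + 3 + 525 = 1368 min
1368 = 0·1440 + 1368; 1368 = 22·60 + 48 → 22:48, same day
→ 2024-06-12 22:48 KAR

2024-06-12 22:48 KAR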